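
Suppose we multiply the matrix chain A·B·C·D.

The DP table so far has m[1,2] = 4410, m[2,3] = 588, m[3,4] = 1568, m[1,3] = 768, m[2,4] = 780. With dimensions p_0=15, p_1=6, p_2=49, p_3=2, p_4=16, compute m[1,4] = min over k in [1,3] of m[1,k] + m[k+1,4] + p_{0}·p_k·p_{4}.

m[1,4] = min over k∈[1,3] of m[1,k]+m[k+1,4]+p_{0}·p_k·p_{4}.
k=1: 0 + 780 + 15·6·16 = 2220; k=2: 4410 + 1568 + 15·49·16 = 17738; k=3: 768 + 0 + 15·2·16 = 1248.
Minimum: 1248 at k=3.

1248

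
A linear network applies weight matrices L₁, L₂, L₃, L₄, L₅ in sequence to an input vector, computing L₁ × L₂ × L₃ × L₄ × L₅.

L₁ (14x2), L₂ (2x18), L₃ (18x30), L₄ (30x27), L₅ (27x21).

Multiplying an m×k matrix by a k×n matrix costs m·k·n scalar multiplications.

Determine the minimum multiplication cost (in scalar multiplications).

Adjacent pairs: L₁L₂ = 14·2·18 = 504; L₂L₃ = 2·18·30 = 1080; L₃L₄ = 18·30·27 = 14580; L₄L₅ = 30·27·21 = 17010.
Length 3: L₁..L₃: k=1: 0+1080+14·2·30=1920; k=2: 504+0+14·18·30=8064 → min 1920 | L₂..L₄: k=2: 0+14580+2·18·27=15552; k=3: 1080+0+2·30·27=2700 → min 2700 | L₃..L₅: k=3: 0+17010+18·30·21=28350; k=4: 14580+0+18·27·21=24786 → min 24786.
Length 4: L₁..L₄: k=1: 0+2700+14·2·27=3456; k=2: 504+14580+14·18·27=21888; k=3: 1920+0+14·30·27=13260 → min 3456 | L₂..L₅: k=2: 0+24786+2·18·21=25542; k=3: 1080+17010+2·30·21=19350; k=4: 2700+0+2·27·21=3834 → min 3834.
Length 5: L₁..L₅: k=1: 0+3834+14·2·21=4422; k=2: 504+24786+14·18·21=30582; k=3: 1920+17010+14·30·21=27750; k=4: 3456+0+14·27·21=11394 → min 4422.
Optimal order: (L₁ × (((L₂ × L₃) × L₄) × L₅)) with cost 4422.

4422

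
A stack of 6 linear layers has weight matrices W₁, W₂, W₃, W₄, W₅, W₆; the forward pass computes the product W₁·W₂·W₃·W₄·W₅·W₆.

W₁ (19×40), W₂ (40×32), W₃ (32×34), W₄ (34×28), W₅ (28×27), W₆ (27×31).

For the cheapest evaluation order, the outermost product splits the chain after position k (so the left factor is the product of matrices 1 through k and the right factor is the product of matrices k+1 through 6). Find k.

5

Adjacent pairs: W₁W₂ = 19·40·32 = 24320; W₂W₃ = 40·32·34 = 43520; W₃W₄ = 32·34·28 = 30464; W₄W₅ = 34·28·27 = 25704; W₅W₆ = 28·27·31 = 23436.
Length 3: W₁..W₃: k=1: 0+43520+19·40·34=69360; k=2: 24320+0+19·32·34=44992 → min 44992 | W₂..W₄: k=2: 0+30464+40·32·28=66304; k=3: 43520+0+40·34·28=81600 → min 66304 | W₃..W₅: k=3: 0+25704+32·34·27=55080; k=4: 30464+0+32·28·27=54656 → min 54656 | W₄..W₆: k=4: 0+23436+34·28·31=52948; k=5: 25704+0+34·27·31=54162 → min 52948.
Length 4: W₁..W₄: k=1: 0+66304+19·40·28=87584; k=2: 24320+30464+19·32·28=71808; k=3: 44992+0+19·34·28=63080 → min 63080 | W₂..W₅: k=2: 0+54656+40·32·27=89216; k=3: 43520+25704+40·34·27=105944; k=4: 66304+0+40·28·27=96544 → min 89216 | W₃..W₆: k=3: 0+52948+32·34·31=86676; k=4: 30464+23436+32·28·31=81676; k=5: 54656+0+32·27·31=81440 → min 81440.
Length 5: W₁..W₅: k=1: 0+89216+19·40·27=109736; k=2: 24320+54656+19·32·27=95392; k=3: 44992+25704+19·34·27=88138; k=4: 63080+0+19·28·27=77444 → min 77444 | W₂..W₆: k=2: 0+81440+40·32·31=121120; k=3: 43520+52948+40·34·31=138628; k=4: 66304+23436+40·28·31=124460; k=5: 89216+0+40·27·31=122696 → min 121120.
Top-level splits: k=1: (W₁..W₁)·(W₂..W₆) → 0+121120+19·40·31 = 144680; k=2: (W₁..W₂)·(W₃..W₆) → 24320+81440+19·32·31 = 124608; k=3: (W₁..W₃)·(W₄..W₆) → 44992+52948+19·34·31 = 117966; k=4: (W₁..W₄)·(W₅..W₆) → 63080+23436+19·28·31 = 103008; k=5: (W₁..W₅)·(W₆..W₆) → 77444+0+19·27·31 = 93347.
Best split is after W₅, i.e. k = 5.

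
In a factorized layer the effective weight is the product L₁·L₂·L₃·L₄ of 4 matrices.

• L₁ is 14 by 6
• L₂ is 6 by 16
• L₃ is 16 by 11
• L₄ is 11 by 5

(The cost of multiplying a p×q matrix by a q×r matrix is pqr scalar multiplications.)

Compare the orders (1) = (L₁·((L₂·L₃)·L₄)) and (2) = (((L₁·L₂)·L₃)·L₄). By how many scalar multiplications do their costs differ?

2772

Order (1) = (L₁·((L₂·L₃)·L₄)): (L₂·L₃): 6×16 by 16×11 → 6×11, cost 6·16·11 = 1056; ((L₂·L₃)·L₄): 6×11 by 11×5 → 6×5, cost 6·11·5 = 330; cumulative 1386; (L₁·((L₂·L₃)·L₄)): 14×6 by 6×5 → 14×5, cost 14·6·5 = 420; cumulative 1806. Total 1806.
Order (2) = (((L₁·L₂)·L₃)·L₄): (L₁·L₂): 14×6 by 6×16 → 14×16, cost 14·6·16 = 1344; ((L₁·L₂)·L₃): 14×16 by 16×11 → 14×11, cost 14·16·11 = 2464; cumulative 3808; (((L₁·L₂)·L₃)·L₄): 14×11 by 11×5 → 14×5, cost 14·11·5 = 770; cumulative 4578. Total 4578.
Difference: |1806 − 4578| = 2772.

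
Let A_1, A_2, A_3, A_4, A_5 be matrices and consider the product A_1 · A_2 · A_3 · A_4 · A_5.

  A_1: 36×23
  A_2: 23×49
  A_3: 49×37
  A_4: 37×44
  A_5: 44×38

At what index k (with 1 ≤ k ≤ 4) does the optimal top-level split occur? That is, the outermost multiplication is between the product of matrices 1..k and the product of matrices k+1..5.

Adjacent pairs: A_1A_2 = 36·23·49 = 40572; A_2A_3 = 23·49·37 = 41699; A_3A_4 = 49·37·44 = 79772; A_4A_5 = 37·44·38 = 61864.
Length 3: A_1..A_3: k=1: 0+41699+36·23·37=72335; k=2: 40572+0+36·49·37=105840 → min 72335 | A_2..A_4: k=2: 0+79772+23·49·44=129360; k=3: 41699+0+23·37·44=79143 → min 79143 | A_3..A_5: k=3: 0+61864+49·37·38=130758; k=4: 79772+0+49·44·38=161700 → min 130758.
Length 4: A_1..A_4: k=1: 0+79143+36·23·44=115575; k=2: 40572+79772+36·49·44=197960; k=3: 72335+0+36·37·44=130943 → min 115575 | A_2..A_5: k=2: 0+130758+23·49·38=173584; k=3: 41699+61864+23·37·38=135901; k=4: 79143+0+23·44·38=117599 → min 117599.
Top-level splits: k=1: (A_1..A_1)·(A_2..A_5) → 0+117599+36·23·38 = 149063; k=2: (A_1..A_2)·(A_3..A_5) → 40572+130758+36·49·38 = 238362; k=3: (A_1..A_3)·(A_4..A_5) → 72335+61864+36·37·38 = 184815; k=4: (A_1..A_4)·(A_5..A_5) → 115575+0+36·44·38 = 175767.
Best split is after A_1, i.e. k = 1.

1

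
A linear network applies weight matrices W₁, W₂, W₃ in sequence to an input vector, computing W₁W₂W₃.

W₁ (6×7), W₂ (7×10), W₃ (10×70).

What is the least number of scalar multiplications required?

Order (W₁(W₂W₃)): (W₂W₃): 7×10 by 10×70 → 7×70, cost 7·10·70 = 4900; (W₁(W₂W₃)): 6×7 by 7×70 → 6×70, cost 6·7·70 = 2940; cumulative 7840. Total 7840.
Order ((W₁W₂)W₃): (W₁W₂): 6×7 by 7×10 → 6×10, cost 6·7·10 = 420; ((W₁W₂)W₃): 6×10 by 10×70 → 6×70, cost 6·10·70 = 4200; cumulative 4620. Total 4620.
Minimum: 4620.

4620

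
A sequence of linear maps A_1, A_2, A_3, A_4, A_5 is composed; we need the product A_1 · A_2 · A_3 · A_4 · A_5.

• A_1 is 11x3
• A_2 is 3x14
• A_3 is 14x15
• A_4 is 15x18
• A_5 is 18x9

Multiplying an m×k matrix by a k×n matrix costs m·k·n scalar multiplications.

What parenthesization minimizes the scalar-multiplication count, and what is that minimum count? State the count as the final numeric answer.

2223

Adjacent pairs: A_1A_2 = 11·3·14 = 462; A_2A_3 = 3·14·15 = 630; A_3A_4 = 14·15·18 = 3780; A_4A_5 = 15·18·9 = 2430.
Length 3: A_1..A_3: k=1: 0+630+11·3·15=1125; k=2: 462+0+11·14·15=2772 → min 1125 | A_2..A_4: k=2: 0+3780+3·14·18=4536; k=3: 630+0+3·15·18=1440 → min 1440 | A_3..A_5: k=3: 0+2430+14·15·9=4320; k=4: 3780+0+14·18·9=6048 → min 4320.
Length 4: A_1..A_4: k=1: 0+1440+11·3·18=2034; k=2: 462+3780+11·14·18=7014; k=3: 1125+0+11·15·18=4095 → min 2034 | A_2..A_5: k=2: 0+4320+3·14·9=4698; k=3: 630+2430+3·15·9=3465; k=4: 1440+0+3·18·9=1926 → min 1926.
Length 5: A_1..A_5: k=1: 0+1926+11·3·9=2223; k=2: 462+4320+11·14·9=6168; k=3: 1125+2430+11·15·9=5040; k=4: 2034+0+11·18·9=3816 → min 2223.
Optimal parenthesization: (A_1 · (((A_2 · A_3) · A_4) · A_5)) with cost 2223.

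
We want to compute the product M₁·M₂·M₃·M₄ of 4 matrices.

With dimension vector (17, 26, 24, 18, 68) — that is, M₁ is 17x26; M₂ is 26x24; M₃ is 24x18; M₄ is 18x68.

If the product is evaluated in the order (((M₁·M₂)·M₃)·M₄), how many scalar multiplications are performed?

(M₁·M₂): 17×26 by 26×24 → 17×24, cost 17·26·24 = 10608
((M₁·M₂)·M₃): 17×24 by 24×18 → 17×18, cost 17·24·18 = 7344; cumulative 17952
(((M₁·M₂)·M₃)·M₄): 17×18 by 18×68 → 17×68, cost 17·18·68 = 20808; cumulative 38760
Total: 38760 scalar multiplications.

38760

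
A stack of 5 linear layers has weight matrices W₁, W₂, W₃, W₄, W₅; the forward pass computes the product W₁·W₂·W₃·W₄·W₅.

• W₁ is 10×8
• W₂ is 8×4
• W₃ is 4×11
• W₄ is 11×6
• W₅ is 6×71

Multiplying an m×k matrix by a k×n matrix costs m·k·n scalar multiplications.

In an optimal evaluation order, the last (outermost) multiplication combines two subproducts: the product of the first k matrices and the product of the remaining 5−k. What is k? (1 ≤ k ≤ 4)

Adjacent pairs: W₁W₂ = 10·8·4 = 320; W₂W₃ = 8·4·11 = 352; W₃W₄ = 4·11·6 = 264; W₄W₅ = 11·6·71 = 4686.
Length 3: W₁..W₃: k=1: 0+352+10·8·11=1232; k=2: 320+0+10·4·11=760 → min 760 | W₂..W₄: k=2: 0+264+8·4·6=456; k=3: 352+0+8·11·6=880 → min 456 | W₃..W₅: k=3: 0+4686+4·11·71=7810; k=4: 264+0+4·6·71=1968 → min 1968.
Length 4: W₁..W₄: k=1: 0+456+10·8·6=936; k=2: 320+264+10·4·6=824; k=3: 760+0+10·11·6=1420 → min 824 | W₂..W₅: k=2: 0+1968+8·4·71=4240; k=3: 352+4686+8·11·71=11286; k=4: 456+0+8·6·71=3864 → min 3864.
Top-level splits: k=1: (W₁..W₁)·(W₂..W₅) → 0+3864+10·8·71 = 9544; k=2: (W₁..W₂)·(W₃..W₅) → 320+1968+10·4·71 = 5128; k=3: (W₁..W₃)·(W₄..W₅) → 760+4686+10·11·71 = 13256; k=4: (W₁..W₄)·(W₅..W₅) → 824+0+10·6·71 = 5084.
Best split is after W₄, i.e. k = 4.

4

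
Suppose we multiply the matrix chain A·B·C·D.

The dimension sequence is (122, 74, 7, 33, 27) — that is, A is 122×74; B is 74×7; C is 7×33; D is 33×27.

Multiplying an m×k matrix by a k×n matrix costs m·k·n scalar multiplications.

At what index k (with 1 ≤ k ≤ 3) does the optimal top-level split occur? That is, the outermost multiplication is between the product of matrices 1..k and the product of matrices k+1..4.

2

Adjacent pairs: AB = 122·74·7 = 63196; BC = 74·7·33 = 17094; CD = 7·33·27 = 6237.
Length 3: A..C: k=1: 0+17094+122·74·33=315018; k=2: 63196+0+122·7·33=91378 → min 91378 | B..D: k=2: 0+6237+74·7·27=20223; k=3: 17094+0+74·33·27=83028 → min 20223.
Top-level splits: k=1: (A..A)·(B..D) → 0+20223+122·74·27 = 263979; k=2: (A..B)·(C..D) → 63196+6237+122·7·27 = 92491; k=3: (A..C)·(D..D) → 91378+0+122·33·27 = 200080.
Best split is after B, i.e. k = 2.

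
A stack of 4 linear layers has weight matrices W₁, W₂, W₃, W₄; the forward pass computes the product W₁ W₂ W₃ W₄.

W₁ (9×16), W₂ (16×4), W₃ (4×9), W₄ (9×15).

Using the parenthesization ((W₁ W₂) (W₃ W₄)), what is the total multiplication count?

1656

(W₁ W₂): 9×16 by 16×4 → 9×4, cost 9·16·4 = 576
(W₃ W₄): 4×9 by 9×15 → 4×15, cost 4·9·15 = 540
((W₁ W₂) (W₃ W₄)): 9×4 by 4×15 → 9×15, cost 9·4·15 = 540; cumulative 1656
Total: 1656 scalar multiplications.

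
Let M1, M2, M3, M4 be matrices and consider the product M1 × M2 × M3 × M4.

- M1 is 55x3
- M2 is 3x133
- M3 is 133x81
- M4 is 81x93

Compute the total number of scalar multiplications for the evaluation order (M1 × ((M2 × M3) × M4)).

70263

(M2 × M3): 3×133 by 133×81 → 3×81, cost 3·133·81 = 32319
((M2 × M3) × M4): 3×81 by 81×93 → 3×93, cost 3·81·93 = 22599; cumulative 54918
(M1 × ((M2 × M3) × M4)): 55×3 by 3×93 → 55×93, cost 55·3·93 = 15345; cumulative 70263
Total: 70263 scalar multiplications.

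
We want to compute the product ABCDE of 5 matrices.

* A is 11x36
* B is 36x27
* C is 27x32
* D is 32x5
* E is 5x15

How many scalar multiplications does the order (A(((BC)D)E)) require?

45504

(BC): 36×27 by 27×32 → 36×32, cost 36·27·32 = 31104
((BC)D): 36×32 by 32×5 → 36×5, cost 36·32·5 = 5760; cumulative 36864
(((BC)D)E): 36×5 by 5×15 → 36×15, cost 36·5·15 = 2700; cumulative 39564
(A(((BC)D)E)): 11×36 by 36×15 → 11×15, cost 11·36·15 = 5940; cumulative 45504
Total: 45504 scalar multiplications.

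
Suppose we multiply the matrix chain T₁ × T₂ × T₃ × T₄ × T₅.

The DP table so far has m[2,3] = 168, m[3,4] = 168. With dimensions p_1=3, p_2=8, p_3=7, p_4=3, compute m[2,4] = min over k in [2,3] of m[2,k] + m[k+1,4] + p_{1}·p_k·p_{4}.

m[2,4] = min over k∈[2,3] of m[2,k]+m[k+1,4]+p_{1}·p_k·p_{4}.
k=2: 0 + 168 + 3·8·3 = 240; k=3: 168 + 0 + 3·7·3 = 231.
Minimum: 231 at k=3.

231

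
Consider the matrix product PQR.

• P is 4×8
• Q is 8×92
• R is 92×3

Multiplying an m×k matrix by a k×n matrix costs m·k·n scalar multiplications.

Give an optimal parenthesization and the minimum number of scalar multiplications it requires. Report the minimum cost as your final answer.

(P(QR)): cost 2304.
((PQ)R): cost 4048.
Optimal: (P(QR)) with cost 2304.

2304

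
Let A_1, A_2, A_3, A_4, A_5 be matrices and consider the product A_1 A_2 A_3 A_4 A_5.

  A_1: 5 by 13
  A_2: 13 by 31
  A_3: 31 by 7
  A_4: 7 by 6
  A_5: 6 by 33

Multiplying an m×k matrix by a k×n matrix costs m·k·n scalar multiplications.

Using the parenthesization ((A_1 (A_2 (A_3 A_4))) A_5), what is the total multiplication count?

(A_3 A_4): 31×7 by 7×6 → 31×6, cost 31·7·6 = 1302
(A_2 (A_3 A_4)): 13×31 by 31×6 → 13×6, cost 13·31·6 = 2418; cumulative 3720
(A_1 (A_2 (A_3 A_4))): 5×13 by 13×6 → 5×6, cost 5·13·6 = 390; cumulative 4110
((A_1 (A_2 (A_3 A_4))) A_5): 5×6 by 6×33 → 5×33, cost 5·6·33 = 990; cumulative 5100
Total: 5100 scalar multiplications.

5100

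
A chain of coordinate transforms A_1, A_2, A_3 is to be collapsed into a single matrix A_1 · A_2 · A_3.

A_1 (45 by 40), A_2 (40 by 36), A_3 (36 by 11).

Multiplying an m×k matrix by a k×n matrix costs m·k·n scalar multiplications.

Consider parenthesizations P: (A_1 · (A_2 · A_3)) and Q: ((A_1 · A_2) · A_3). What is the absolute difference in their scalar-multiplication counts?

Order P = (A_1 · (A_2 · A_3)): (A_2 · A_3): 40×36 by 36×11 → 40×11, cost 40·36·11 = 15840; (A_1 · (A_2 · A_3)): 45×40 by 40×11 → 45×11, cost 45·40·11 = 19800; cumulative 35640. Total 35640.
Order Q = ((A_1 · A_2) · A_3): (A_1 · A_2): 45×40 by 40×36 → 45×36, cost 45·40·36 = 64800; ((A_1 · A_2) · A_3): 45×36 by 36×11 → 45×11, cost 45·36·11 = 17820; cumulative 82620. Total 82620.
Difference: |35640 − 82620| = 46980.

46980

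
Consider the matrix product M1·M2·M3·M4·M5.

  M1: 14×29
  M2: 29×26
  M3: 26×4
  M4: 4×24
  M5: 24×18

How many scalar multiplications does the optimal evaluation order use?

7376

Adjacent pairs: M1M2 = 14·29·26 = 10556; M2M3 = 29·26·4 = 3016; M3M4 = 26·4·24 = 2496; M4M5 = 4·24·18 = 1728.
Length 3: M1..M3: k=1: 0+3016+14·29·4=4640; k=2: 10556+0+14·26·4=12012 → min 4640 | M2..M4: k=2: 0+2496+29·26·24=20592; k=3: 3016+0+29·4·24=5800 → min 5800 | M3..M5: k=3: 0+1728+26·4·18=3600; k=4: 2496+0+26·24·18=13728 → min 3600.
Length 4: M1..M4: k=1: 0+5800+14·29·24=15544; k=2: 10556+2496+14·26·24=21788; k=3: 4640+0+14·4·24=5984 → min 5984 | M2..M5: k=2: 0+3600+29·26·18=17172; k=3: 3016+1728+29·4·18=6832; k=4: 5800+0+29·24·18=18328 → min 6832.
Length 5: M1..M5: k=1: 0+6832+14·29·18=14140; k=2: 10556+3600+14·26·18=20708; k=3: 4640+1728+14·4·18=7376; k=4: 5984+0+14·24·18=12032 → min 7376.
Optimal order: ((M1·(M2·M3))·(M4·M5)) with cost 7376.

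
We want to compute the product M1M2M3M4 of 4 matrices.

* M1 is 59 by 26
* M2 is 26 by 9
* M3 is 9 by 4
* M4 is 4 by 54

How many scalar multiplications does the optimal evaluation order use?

Adjacent pairs: M1M2 = 59·26·9 = 13806; M2M3 = 26·9·4 = 936; M3M4 = 9·4·54 = 1944.
Length 3: M1..M3: k=1: 0+936+59·26·4=7072; k=2: 13806+0+59·9·4=15930 → min 7072 | M2..M4: k=2: 0+1944+26·9·54=14580; k=3: 936+0+26·4·54=6552 → min 6552.
Length 4: M1..M4: k=1: 0+6552+59·26·54=89388; k=2: 13806+1944+59·9·54=44424; k=3: 7072+0+59·4·54=19816 → min 19816.
Optimal order: ((M1(M2M3))M4) with cost 19816.

19816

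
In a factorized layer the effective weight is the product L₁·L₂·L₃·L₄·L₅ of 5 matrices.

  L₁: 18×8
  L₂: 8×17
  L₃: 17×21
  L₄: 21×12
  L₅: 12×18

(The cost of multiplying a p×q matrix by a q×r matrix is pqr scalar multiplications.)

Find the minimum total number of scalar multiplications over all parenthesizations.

Adjacent pairs: L₁L₂ = 18·8·17 = 2448; L₂L₃ = 8·17·21 = 2856; L₃L₄ = 17·21·12 = 4284; L₄L₅ = 21·12·18 = 4536.
Length 3: L₁..L₃: k=1: 0+2856+18·8·21=5880; k=2: 2448+0+18·17·21=8874 → min 5880 | L₂..L₄: k=2: 0+4284+8·17·12=5916; k=3: 2856+0+8·21·12=4872 → min 4872 | L₃..L₅: k=3: 0+4536+17·21·18=10962; k=4: 4284+0+17·12·18=7956 → min 7956.
Length 4: L₁..L₄: k=1: 0+4872+18·8·12=6600; k=2: 2448+4284+18·17·12=10404; k=3: 5880+0+18·21·12=10416 → min 6600 | L₂..L₅: k=2: 0+7956+8·17·18=10404; k=3: 2856+4536+8·21·18=10416; k=4: 4872+0+8·12·18=6600 → min 6600.
Length 5: L₁..L₅: k=1: 0+6600+18·8·18=9192; k=2: 2448+7956+18·17·18=15912; k=3: 5880+4536+18·21·18=17220; k=4: 6600+0+18·12·18=10488 → min 9192.
Optimal order: (L₁·(((L₂·L₃)·L₄)·L₅)) with cost 9192.

9192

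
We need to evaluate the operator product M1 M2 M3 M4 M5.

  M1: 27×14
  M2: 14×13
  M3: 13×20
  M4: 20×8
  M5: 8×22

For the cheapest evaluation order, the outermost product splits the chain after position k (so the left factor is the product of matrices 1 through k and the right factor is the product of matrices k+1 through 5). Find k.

Adjacent pairs: M1M2 = 27·14·13 = 4914; M2M3 = 14·13·20 = 3640; M3M4 = 13·20·8 = 2080; M4M5 = 20·8·22 = 3520.
Length 3: M1..M3: k=1: 0+3640+27·14·20=11200; k=2: 4914+0+27·13·20=11934 → min 11200 | M2..M4: k=2: 0+2080+14·13·8=3536; k=3: 3640+0+14·20·8=5880 → min 3536 | M3..M5: k=3: 0+3520+13·20·22=9240; k=4: 2080+0+13·8·22=4368 → min 4368.
Length 4: M1..M4: k=1: 0+3536+27·14·8=6560; k=2: 4914+2080+27·13·8=9802; k=3: 11200+0+27·20·8=15520 → min 6560 | M2..M5: k=2: 0+4368+14·13·22=8372; k=3: 3640+3520+14·20·22=13320; k=4: 3536+0+14·8·22=6000 → min 6000.
Top-level splits: k=1: (M1..M1)·(M2..M5) → 0+6000+27·14·22 = 14316; k=2: (M1..M2)·(M3..M5) → 4914+4368+27·13·22 = 17004; k=3: (M1..M3)·(M4..M5) → 11200+3520+27·20·22 = 26600; k=4: (M1..M4)·(M5..M5) → 6560+0+27·8·22 = 11312.
Best split is after M4, i.e. k = 4.

4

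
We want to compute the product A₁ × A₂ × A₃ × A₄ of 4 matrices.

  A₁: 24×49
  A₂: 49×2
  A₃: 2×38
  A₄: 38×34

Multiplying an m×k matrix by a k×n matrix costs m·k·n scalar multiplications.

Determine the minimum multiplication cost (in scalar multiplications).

Adjacent pairs: A₁A₂ = 24·49·2 = 2352; A₂A₃ = 49·2·38 = 3724; A₃A₄ = 2·38·34 = 2584.
Length 3: A₁..A₃: k=1: 0+3724+24·49·38=48412; k=2: 2352+0+24·2·38=4176 → min 4176 | A₂..A₄: k=2: 0+2584+49·2·34=5916; k=3: 3724+0+49·38·34=67032 → min 5916.
Length 4: A₁..A₄: k=1: 0+5916+24·49·34=45900; k=2: 2352+2584+24·2·34=6568; k=3: 4176+0+24·38·34=35184 → min 6568.
Optimal order: ((A₁ × A₂) × (A₃ × A₄)) with cost 6568.

6568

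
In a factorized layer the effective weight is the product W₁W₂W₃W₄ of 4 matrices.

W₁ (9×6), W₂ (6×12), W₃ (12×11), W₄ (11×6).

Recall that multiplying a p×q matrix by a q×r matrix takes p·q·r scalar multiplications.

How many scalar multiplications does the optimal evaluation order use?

Adjacent pairs: W₁W₂ = 9·6·12 = 648; W₂W₃ = 6·12·11 = 792; W₃W₄ = 12·11·6 = 792.
Length 3: W₁..W₃: k=1: 0+792+9·6·11=1386; k=2: 648+0+9·12·11=1836 → min 1386 | W₂..W₄: k=2: 0+792+6·12·6=1224; k=3: 792+0+6·11·6=1188 → min 1188.
Length 4: W₁..W₄: k=1: 0+1188+9·6·6=1512; k=2: 648+792+9·12·6=2088; k=3: 1386+0+9·11·6=1980 → min 1512.
Optimal order: (W₁((W₂W₃)W₄)) with cost 1512.

1512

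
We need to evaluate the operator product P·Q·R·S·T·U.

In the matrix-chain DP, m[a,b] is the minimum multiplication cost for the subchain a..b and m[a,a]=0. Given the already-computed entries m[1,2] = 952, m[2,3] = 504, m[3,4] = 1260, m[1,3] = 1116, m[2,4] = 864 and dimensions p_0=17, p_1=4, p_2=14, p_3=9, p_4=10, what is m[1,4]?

1544

m[1,4] = min over k∈[1,3] of m[1,k]+m[k+1,4]+p_{0}·p_k·p_{4}.
k=1: 0 + 864 + 17·4·10 = 1544; k=2: 952 + 1260 + 17·14·10 = 4592; k=3: 1116 + 0 + 17·9·10 = 2646.
Minimum: 1544 at k=1.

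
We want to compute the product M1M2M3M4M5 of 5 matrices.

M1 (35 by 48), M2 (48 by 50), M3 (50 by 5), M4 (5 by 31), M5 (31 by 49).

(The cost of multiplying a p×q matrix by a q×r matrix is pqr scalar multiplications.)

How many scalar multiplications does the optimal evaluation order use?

Adjacent pairs: M1M2 = 35·48·50 = 84000; M2M3 = 48·50·5 = 12000; M3M4 = 50·5·31 = 7750; M4M5 = 5·31·49 = 7595.
Length 3: M1..M3: k=1: 0+12000+35·48·5=20400; k=2: 84000+0+35·50·5=92750 → min 20400 | M2..M4: k=2: 0+7750+48·50·31=82150; k=3: 12000+0+48·5·31=19440 → min 19440 | M3..M5: k=3: 0+7595+50·5·49=19845; k=4: 7750+0+50·31·49=83700 → min 19845.
Length 4: M1..M4: k=1: 0+19440+35·48·31=71520; k=2: 84000+7750+35·50·31=146000; k=3: 20400+0+35·5·31=25825 → min 25825 | M2..M5: k=2: 0+19845+48·50·49=137445; k=3: 12000+7595+48·5·49=31355; k=4: 19440+0+48·31·49=92352 → min 31355.
Length 5: M1..M5: k=1: 0+31355+35·48·49=113675; k=2: 84000+19845+35·50·49=189595; k=3: 20400+7595+35·5·49=36570; k=4: 25825+0+35·31·49=78990 → min 36570.
Optimal order: ((M1(M2M3))(M4M5)) with cost 36570.

36570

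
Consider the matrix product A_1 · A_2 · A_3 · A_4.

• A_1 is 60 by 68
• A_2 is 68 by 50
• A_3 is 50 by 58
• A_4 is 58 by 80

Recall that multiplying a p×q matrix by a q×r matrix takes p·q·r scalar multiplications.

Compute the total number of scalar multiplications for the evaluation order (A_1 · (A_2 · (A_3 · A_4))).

(A_3 · A_4): 50×58 by 58×80 → 50×80, cost 50·58·80 = 232000
(A_2 · (A_3 · A_4)): 68×50 by 50×80 → 68×80, cost 68·50·80 = 272000; cumulative 504000
(A_1 · (A_2 · (A_3 · A_4))): 60×68 by 68×80 → 60×80, cost 60·68·80 = 326400; cumulative 830400
Total: 830400 scalar multiplications.

830400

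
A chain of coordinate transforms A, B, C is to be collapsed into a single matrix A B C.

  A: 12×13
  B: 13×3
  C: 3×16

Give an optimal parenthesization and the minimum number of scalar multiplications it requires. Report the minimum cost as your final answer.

1044

(A (B C)): cost 3120.
((A B) C): cost 1044.
Optimal: ((A B) C) with cost 1044.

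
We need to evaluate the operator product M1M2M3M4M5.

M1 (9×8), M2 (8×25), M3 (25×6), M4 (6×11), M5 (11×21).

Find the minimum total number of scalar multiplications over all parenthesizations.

Adjacent pairs: M1M2 = 9·8·25 = 1800; M2M3 = 8·25·6 = 1200; M3M4 = 25·6·11 = 1650; M4M5 = 6·11·21 = 1386.
Length 3: M1..M3: k=1: 0+1200+9·8·6=1632; k=2: 1800+0+9·25·6=3150 → min 1632 | M2..M4: k=2: 0+1650+8·25·11=3850; k=3: 1200+0+8·6·11=1728 → min 1728 | M3..M5: k=3: 0+1386+25·6·21=4536; k=4: 1650+0+25·11·21=7425 → min 4536.
Length 4: M1..M4: k=1: 0+1728+9·8·11=2520; k=2: 1800+1650+9·25·11=5925; k=3: 1632+0+9·6·11=2226 → min 2226 | M2..M5: k=2: 0+4536+8·25·21=8736; k=3: 1200+1386+8·6·21=3594; k=4: 1728+0+8·11·21=3576 → min 3576.
Length 5: M1..M5: k=1: 0+3576+9·8·21=5088; k=2: 1800+4536+9·25·21=11061; k=3: 1632+1386+9·6·21=4152; k=4: 2226+0+9·11·21=4305 → min 4152.
Optimal order: ((M1(M2M3))(M4M5)) with cost 4152.

4152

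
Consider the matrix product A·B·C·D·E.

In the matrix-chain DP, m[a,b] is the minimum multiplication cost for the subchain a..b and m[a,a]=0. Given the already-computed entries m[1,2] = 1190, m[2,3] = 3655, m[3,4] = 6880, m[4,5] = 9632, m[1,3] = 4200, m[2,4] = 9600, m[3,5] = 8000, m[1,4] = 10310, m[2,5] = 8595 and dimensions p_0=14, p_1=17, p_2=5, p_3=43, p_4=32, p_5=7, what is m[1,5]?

9680

m[1,5] = min over k∈[1,4] of m[1,k]+m[k+1,5]+p_{0}·p_k·p_{5}.
k=1: 0 + 8595 + 14·17·7 = 10261; k=2: 1190 + 8000 + 14·5·7 = 9680; k=3: 4200 + 9632 + 14·43·7 = 18046; k=4: 10310 + 0 + 14·32·7 = 13446.
Minimum: 9680 at k=2.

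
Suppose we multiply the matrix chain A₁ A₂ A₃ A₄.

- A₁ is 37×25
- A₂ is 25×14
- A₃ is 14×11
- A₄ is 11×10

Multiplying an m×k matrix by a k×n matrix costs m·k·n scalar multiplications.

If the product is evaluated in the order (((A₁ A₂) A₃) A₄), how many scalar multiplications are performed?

(A₁ A₂): 37×25 by 25×14 → 37×14, cost 37·25·14 = 12950
((A₁ A₂) A₃): 37×14 by 14×11 → 37×11, cost 37·14·11 = 5698; cumulative 18648
(((A₁ A₂) A₃) A₄): 37×11 by 11×10 → 37×10, cost 37·11·10 = 4070; cumulative 22718
Total: 22718 scalar multiplications.

22718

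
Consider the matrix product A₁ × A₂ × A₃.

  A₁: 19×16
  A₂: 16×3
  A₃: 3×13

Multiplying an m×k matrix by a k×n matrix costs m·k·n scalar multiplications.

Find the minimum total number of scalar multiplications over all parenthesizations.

Order (A₁ × (A₂ × A₃)): (A₂ × A₃): 16×3 by 3×13 → 16×13, cost 16·3·13 = 624; (A₁ × (A₂ × A₃)): 19×16 by 16×13 → 19×13, cost 19·16·13 = 3952; cumulative 4576. Total 4576.
Order ((A₁ × A₂) × A₃): (A₁ × A₂): 19×16 by 16×3 → 19×3, cost 19·16·3 = 912; ((A₁ × A₂) × A₃): 19×3 by 3×13 → 19×13, cost 19·3·13 = 741; cumulative 1653. Total 1653.
Minimum: 1653.

1653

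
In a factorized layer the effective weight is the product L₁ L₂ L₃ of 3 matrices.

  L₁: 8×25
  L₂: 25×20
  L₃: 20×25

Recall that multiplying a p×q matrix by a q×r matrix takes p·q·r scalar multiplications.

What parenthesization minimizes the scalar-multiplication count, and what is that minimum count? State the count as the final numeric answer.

8000

(L₁ (L₂ L₃)): cost 17500.
((L₁ L₂) L₃): cost 8000.
Optimal: ((L₁ L₂) L₃) with cost 8000.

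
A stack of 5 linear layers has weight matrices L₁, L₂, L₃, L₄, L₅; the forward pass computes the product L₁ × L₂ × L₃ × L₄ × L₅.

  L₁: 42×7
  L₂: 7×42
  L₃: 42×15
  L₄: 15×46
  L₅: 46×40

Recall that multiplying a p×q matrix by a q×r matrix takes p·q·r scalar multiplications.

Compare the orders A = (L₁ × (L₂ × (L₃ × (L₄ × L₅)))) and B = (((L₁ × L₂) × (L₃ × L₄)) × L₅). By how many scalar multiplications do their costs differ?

123432

Order A = (L₁ × (L₂ × (L₃ × (L₄ × L₅)))): (L₄ × L₅): 15×46 by 46×40 → 15×40, cost 15·46·40 = 27600; (L₃ × (L₄ × L₅)): 42×15 by 15×40 → 42×40, cost 42·15·40 = 25200; cumulative 52800; (L₂ × (L₃ × (L₄ × L₅))): 7×42 by 42×40 → 7×40, cost 7·42·40 = 11760; cumulative 64560; (L₁ × (L₂ × (L₃ × (L₄ × L₅)))): 42×7 by 7×40 → 42×40, cost 42·7·40 = 11760; cumulative 76320. Total 76320.
Order B = (((L₁ × L₂) × (L₃ × L₄)) × L₅): (L₁ × L₂): 42×7 by 7×42 → 42×42, cost 42·7·42 = 12348; (L₃ × L₄): 42×15 by 15×46 → 42×46, cost 42·15·46 = 28980; ((L₁ × L₂) × (L₃ × L₄)): 42×42 by 42×46 → 42×46, cost 42·42·46 = 81144; cumulative 122472; (((L₁ × L₂) × (L₃ × L₄)) × L₅): 42×46 by 46×40 → 42×40, cost 42·46·40 = 77280; cumulative 199752. Total 199752.
Difference: |76320 − 199752| = 123432.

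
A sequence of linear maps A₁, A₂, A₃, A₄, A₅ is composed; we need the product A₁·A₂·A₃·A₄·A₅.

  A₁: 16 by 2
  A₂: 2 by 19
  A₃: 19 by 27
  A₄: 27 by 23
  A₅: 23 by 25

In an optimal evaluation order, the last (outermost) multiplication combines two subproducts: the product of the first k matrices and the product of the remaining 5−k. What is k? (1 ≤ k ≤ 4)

Adjacent pairs: A₁A₂ = 16·2·19 = 608; A₂A₃ = 2·19·27 = 1026; A₃A₄ = 19·27·23 = 11799; A₄A₅ = 27·23·25 = 15525.
Length 3: A₁..A₃: k=1: 0+1026+16·2·27=1890; k=2: 608+0+16·19·27=8816 → min 1890 | A₂..A₄: k=2: 0+11799+2·19·23=12673; k=3: 1026+0+2·27·23=2268 → min 2268 | A₃..A₅: k=3: 0+15525+19·27·25=28350; k=4: 11799+0+19·23·25=22724 → min 22724.
Length 4: A₁..A₄: k=1: 0+2268+16·2·23=3004; k=2: 608+11799+16·19·23=19399; k=3: 1890+0+16·27·23=11826 → min 3004 | A₂..A₅: k=2: 0+22724+2·19·25=23674; k=3: 1026+15525+2·27·25=17901; k=4: 2268+0+2·23·25=3418 → min 3418.
Top-level splits: k=1: (A₁..A₁)·(A₂..A₅) → 0+3418+16·2·25 = 4218; k=2: (A₁..A₂)·(A₃..A₅) → 608+22724+16·19·25 = 30932; k=3: (A₁..A₃)·(A₄..A₅) → 1890+15525+16·27·25 = 28215; k=4: (A₁..A₄)·(A₅..A₅) → 3004+0+16·23·25 = 12204.
Best split is after A₁, i.e. k = 1.

1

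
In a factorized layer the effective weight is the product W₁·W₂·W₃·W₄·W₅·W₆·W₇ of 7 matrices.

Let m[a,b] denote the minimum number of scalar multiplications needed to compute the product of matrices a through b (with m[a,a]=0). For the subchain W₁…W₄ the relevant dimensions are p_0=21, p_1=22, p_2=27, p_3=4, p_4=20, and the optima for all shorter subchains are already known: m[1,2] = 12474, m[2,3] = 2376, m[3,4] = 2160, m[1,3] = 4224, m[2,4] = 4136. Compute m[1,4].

5904

m[1,4] = min over k∈[1,3] of m[1,k]+m[k+1,4]+p_{0}·p_k·p_{4}.
k=1: 0 + 4136 + 21·22·20 = 13376; k=2: 12474 + 2160 + 21·27·20 = 25974; k=3: 4224 + 0 + 21·4·20 = 5904.
Minimum: 5904 at k=3.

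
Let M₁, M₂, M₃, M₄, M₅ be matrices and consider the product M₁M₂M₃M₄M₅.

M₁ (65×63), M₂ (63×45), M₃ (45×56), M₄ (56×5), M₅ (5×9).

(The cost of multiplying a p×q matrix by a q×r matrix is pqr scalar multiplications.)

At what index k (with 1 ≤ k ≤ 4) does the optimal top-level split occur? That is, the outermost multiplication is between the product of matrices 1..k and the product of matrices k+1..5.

4

Adjacent pairs: M₁M₂ = 65·63·45 = 184275; M₂M₃ = 63·45·56 = 158760; M₃M₄ = 45·56·5 = 12600; M₄M₅ = 56·5·9 = 2520.
Length 3: M₁..M₃: k=1: 0+158760+65·63·56=388080; k=2: 184275+0+65·45·56=348075 → min 348075 | M₂..M₄: k=2: 0+12600+63·45·5=26775; k=3: 158760+0+63·56·5=176400 → min 26775 | M₃..M₅: k=3: 0+2520+45·56·9=25200; k=4: 12600+0+45·5·9=14625 → min 14625.
Length 4: M₁..M₄: k=1: 0+26775+65·63·5=47250; k=2: 184275+12600+65·45·5=211500; k=3: 348075+0+65·56·5=366275 → min 47250 | M₂..M₅: k=2: 0+14625+63·45·9=40140; k=3: 158760+2520+63·56·9=193032; k=4: 26775+0+63·5·9=29610 → min 29610.
Top-level splits: k=1: (M₁..M₁)·(M₂..M₅) → 0+29610+65·63·9 = 66465; k=2: (M₁..M₂)·(M₃..M₅) → 184275+14625+65·45·9 = 225225; k=3: (M₁..M₃)·(M₄..M₅) → 348075+2520+65·56·9 = 383355; k=4: (M₁..M₄)·(M₅..M₅) → 47250+0+65·5·9 = 50175.
Best split is after M₄, i.e. k = 4.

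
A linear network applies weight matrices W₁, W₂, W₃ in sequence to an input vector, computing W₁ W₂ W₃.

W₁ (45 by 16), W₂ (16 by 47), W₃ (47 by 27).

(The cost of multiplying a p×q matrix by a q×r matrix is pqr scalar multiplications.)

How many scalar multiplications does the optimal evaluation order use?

Order (W₁ (W₂ W₃)): (W₂ W₃): 16×47 by 47×27 → 16×27, cost 16·47·27 = 20304; (W₁ (W₂ W₃)): 45×16 by 16×27 → 45×27, cost 45·16·27 = 19440; cumulative 39744. Total 39744.
Order ((W₁ W₂) W₃): (W₁ W₂): 45×16 by 16×47 → 45×47, cost 45·16·47 = 33840; ((W₁ W₂) W₃): 45×47 by 47×27 → 45×27, cost 45·47·27 = 57105; cumulative 90945. Total 90945.
Minimum: 39744.

39744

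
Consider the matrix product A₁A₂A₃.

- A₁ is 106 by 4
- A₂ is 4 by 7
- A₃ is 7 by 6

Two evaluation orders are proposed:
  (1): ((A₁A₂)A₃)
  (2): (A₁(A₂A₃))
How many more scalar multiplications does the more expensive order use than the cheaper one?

4708

Order (1) = ((A₁A₂)A₃): (A₁A₂): 106×4 by 4×7 → 106×7, cost 106·4·7 = 2968; ((A₁A₂)A₃): 106×7 by 7×6 → 106×6, cost 106·7·6 = 4452; cumulative 7420. Total 7420.
Order (2) = (A₁(A₂A₃)): (A₂A₃): 4×7 by 7×6 → 4×6, cost 4·7·6 = 168; (A₁(A₂A₃)): 106×4 by 4×6 → 106×6, cost 106·4·6 = 2544; cumulative 2712. Total 2712.
Difference: |7420 − 2712| = 4708.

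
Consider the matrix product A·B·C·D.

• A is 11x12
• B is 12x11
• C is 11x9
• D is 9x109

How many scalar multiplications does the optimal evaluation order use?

13167

Adjacent pairs: AB = 11·12·11 = 1452; BC = 12·11·9 = 1188; CD = 11·9·109 = 10791.
Length 3: A..C: k=1: 0+1188+11·12·9=2376; k=2: 1452+0+11·11·9=2541 → min 2376 | B..D: k=2: 0+10791+12·11·109=25179; k=3: 1188+0+12·9·109=12960 → min 12960.
Length 4: A..D: k=1: 0+12960+11·12·109=27348; k=2: 1452+10791+11·11·109=25432; k=3: 2376+0+11·9·109=13167 → min 13167.
Optimal order: ((A·(B·C))·D) with cost 13167.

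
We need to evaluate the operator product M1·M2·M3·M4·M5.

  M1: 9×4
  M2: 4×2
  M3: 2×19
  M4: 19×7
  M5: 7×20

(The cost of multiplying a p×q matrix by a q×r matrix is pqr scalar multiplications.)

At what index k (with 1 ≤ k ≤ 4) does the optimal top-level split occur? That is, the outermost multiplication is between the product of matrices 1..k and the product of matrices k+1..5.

2

Adjacent pairs: M1M2 = 9·4·2 = 72; M2M3 = 4·2·19 = 152; M3M4 = 2·19·7 = 266; M4M5 = 19·7·20 = 2660.
Length 3: M1..M3: k=1: 0+152+9·4·19=836; k=2: 72+0+9·2·19=414 → min 414 | M2..M4: k=2: 0+266+4·2·7=322; k=3: 152+0+4·19·7=684 → min 322 | M3..M5: k=3: 0+2660+2·19·20=3420; k=4: 266+0+2·7·20=546 → min 546.
Length 4: M1..M4: k=1: 0+322+9·4·7=574; k=2: 72+266+9·2·7=464; k=3: 414+0+9·19·7=1611 → min 464 | M2..M5: k=2: 0+546+4·2·20=706; k=3: 152+2660+4·19·20=4332; k=4: 322+0+4·7·20=882 → min 706.
Top-level splits: k=1: (M1..M1)·(M2..M5) → 0+706+9·4·20 = 1426; k=2: (M1..M2)·(M3..M5) → 72+546+9·2·20 = 978; k=3: (M1..M3)·(M4..M5) → 414+2660+9·19·20 = 6494; k=4: (M1..M4)·(M5..M5) → 464+0+9·7·20 = 1724.
Best split is after M2, i.e. k = 2.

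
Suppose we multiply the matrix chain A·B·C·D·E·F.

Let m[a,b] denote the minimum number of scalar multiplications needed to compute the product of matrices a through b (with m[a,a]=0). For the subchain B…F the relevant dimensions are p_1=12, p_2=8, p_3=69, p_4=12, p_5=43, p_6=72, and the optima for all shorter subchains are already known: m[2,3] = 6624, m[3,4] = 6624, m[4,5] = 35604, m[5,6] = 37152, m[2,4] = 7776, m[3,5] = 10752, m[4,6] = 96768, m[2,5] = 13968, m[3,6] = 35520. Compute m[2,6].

m[2,6] = min over k∈[2,5] of m[2,k]+m[k+1,6]+p_{1}·p_k·p_{6}.
k=2: 0 + 35520 + 12·8·72 = 42432; k=3: 6624 + 96768 + 12·69·72 = 163008; k=4: 7776 + 37152 + 12·12·72 = 55296; k=5: 13968 + 0 + 12·43·72 = 51120.
Minimum: 42432 at k=2.

42432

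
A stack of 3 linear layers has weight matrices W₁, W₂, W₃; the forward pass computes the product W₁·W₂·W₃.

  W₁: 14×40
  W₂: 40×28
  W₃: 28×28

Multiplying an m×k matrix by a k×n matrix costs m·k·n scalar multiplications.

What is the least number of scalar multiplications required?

26656

Order (W₁·(W₂·W₃)): (W₂·W₃): 40×28 by 28×28 → 40×28, cost 40·28·28 = 31360; (W₁·(W₂·W₃)): 14×40 by 40×28 → 14×28, cost 14·40·28 = 15680; cumulative 47040. Total 47040.
Order ((W₁·W₂)·W₃): (W₁·W₂): 14×40 by 40×28 → 14×28, cost 14·40·28 = 15680; ((W₁·W₂)·W₃): 14×28 by 28×28 → 14×28, cost 14·28·28 = 10976; cumulative 26656. Total 26656.
Minimum: 26656.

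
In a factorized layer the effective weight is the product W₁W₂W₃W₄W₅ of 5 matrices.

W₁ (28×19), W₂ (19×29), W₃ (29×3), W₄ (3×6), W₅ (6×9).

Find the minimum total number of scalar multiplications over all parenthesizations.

4167

Adjacent pairs: W₁W₂ = 28·19·29 = 15428; W₂W₃ = 19·29·3 = 1653; W₃W₄ = 29·3·6 = 522; W₄W₅ = 3·6·9 = 162.
Length 3: W₁..W₃: k=1: 0+1653+28·19·3=3249; k=2: 15428+0+28·29·3=17864 → min 3249 | W₂..W₄: k=2: 0+522+19·29·6=3828; k=3: 1653+0+19·3·6=1995 → min 1995 | W₃..W₅: k=3: 0+162+29·3·9=945; k=4: 522+0+29·6·9=2088 → min 945.
Length 4: W₁..W₄: k=1: 0+1995+28·19·6=5187; k=2: 15428+522+28·29·6=20822; k=3: 3249+0+28·3·6=3753 → min 3753 | W₂..W₅: k=2: 0+945+19·29·9=5904; k=3: 1653+162+19·3·9=2328; k=4: 1995+0+19·6·9=3021 → min 2328.
Length 5: W₁..W₅: k=1: 0+2328+28·19·9=7116; k=2: 15428+945+28·29·9=23681; k=3: 3249+162+28·3·9=4167; k=4: 3753+0+28·6·9=5265 → min 4167.
Optimal order: ((W₁(W₂W₃))(W₄W₅)) with cost 4167.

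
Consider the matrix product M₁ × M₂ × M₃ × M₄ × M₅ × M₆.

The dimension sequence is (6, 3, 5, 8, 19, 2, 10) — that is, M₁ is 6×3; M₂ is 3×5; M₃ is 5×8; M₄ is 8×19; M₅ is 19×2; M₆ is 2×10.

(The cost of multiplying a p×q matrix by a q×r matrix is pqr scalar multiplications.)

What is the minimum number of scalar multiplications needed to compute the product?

Adjacent pairs: M₁M₂ = 6·3·5 = 90; M₂M₃ = 3·5·8 = 120; M₃M₄ = 5·8·19 = 760; M₄M₅ = 8·19·2 = 304; M₅M₆ = 19·2·10 = 380.
Length 3: M₁..M₃: k=1: 0+120+6·3·8=264; k=2: 90+0+6·5·8=330 → min 264 | M₂..M₄: k=2: 0+760+3·5·19=1045; k=3: 120+0+3·8·19=576 → min 576 | M₃..M₅: k=3: 0+304+5·8·2=384; k=4: 760+0+5·19·2=950 → min 384 | M₄..M₆: k=4: 0+380+8·19·10=1900; k=5: 304+0+8·2·10=464 → min 464.
Length 4: M₁..M₄: k=1: 0+576+6·3·19=918; k=2: 90+760+6·5·19=1420; k=3: 264+0+6·8·19=1176 → min 918 | M₂..M₅: k=2: 0+384+3·5·2=414; k=3: 120+304+3·8·2=472; k=4: 576+0+3·19·2=690 → min 414 | M₃..M₆: k=3: 0+464+5·8·10=864; k=4: 760+380+5·19·10=2090; k=5: 384+0+5·2·10=484 → min 484.
Length 5: M₁..M₅: k=1: 0+414+6·3·2=450; k=2: 90+384+6·5·2=534; k=3: 264+304+6·8·2=664; k=4: 918+0+6·19·2=1146 → min 450 | M₂..M₆: k=2: 0+484+3·5·10=634; k=3: 120+464+3·8·10=824; k=4: 576+380+3·19·10=1526; k=5: 414+0+3·2·10=474 → min 474.
Length 6: M₁..M₆: k=1: 0+474+6·3·10=654; k=2: 90+484+6·5·10=874; k=3: 264+464+6·8·10=1208; k=4: 918+380+6·19·10=2438; k=5: 450+0+6·2·10=570 → min 570.
Optimal order: ((M₁ × (M₂ × (M₃ × (M₄ × M₅)))) × M₆) with cost 570.

570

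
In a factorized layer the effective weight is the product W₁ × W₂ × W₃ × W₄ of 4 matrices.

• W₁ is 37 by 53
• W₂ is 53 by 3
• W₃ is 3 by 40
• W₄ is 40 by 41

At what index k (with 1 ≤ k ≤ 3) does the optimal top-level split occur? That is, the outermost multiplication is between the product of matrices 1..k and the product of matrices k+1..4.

Adjacent pairs: W₁W₂ = 37·53·3 = 5883; W₂W₃ = 53·3·40 = 6360; W₃W₄ = 3·40·41 = 4920.
Length 3: W₁..W₃: k=1: 0+6360+37·53·40=84800; k=2: 5883+0+37·3·40=10323 → min 10323 | W₂..W₄: k=2: 0+4920+53·3·41=11439; k=3: 6360+0+53·40·41=93280 → min 11439.
Top-level splits: k=1: (W₁..W₁)·(W₂..W₄) → 0+11439+37·53·41 = 91840; k=2: (W₁..W₂)·(W₃..W₄) → 5883+4920+37·3·41 = 15354; k=3: (W₁..W₃)·(W₄..W₄) → 10323+0+37·40·41 = 71003.
Best split is after W₂, i.e. k = 2.

2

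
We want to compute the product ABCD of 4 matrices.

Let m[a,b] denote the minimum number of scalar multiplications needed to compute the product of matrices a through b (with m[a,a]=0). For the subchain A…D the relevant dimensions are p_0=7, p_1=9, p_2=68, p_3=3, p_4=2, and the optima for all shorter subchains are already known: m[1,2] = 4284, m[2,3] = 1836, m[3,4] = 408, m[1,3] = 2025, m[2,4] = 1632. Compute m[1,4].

1758

m[1,4] = min over k∈[1,3] of m[1,k]+m[k+1,4]+p_{0}·p_k·p_{4}.
k=1: 0 + 1632 + 7·9·2 = 1758; k=2: 4284 + 408 + 7·68·2 = 5644; k=3: 2025 + 0 + 7·3·2 = 2067.
Minimum: 1758 at k=1.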